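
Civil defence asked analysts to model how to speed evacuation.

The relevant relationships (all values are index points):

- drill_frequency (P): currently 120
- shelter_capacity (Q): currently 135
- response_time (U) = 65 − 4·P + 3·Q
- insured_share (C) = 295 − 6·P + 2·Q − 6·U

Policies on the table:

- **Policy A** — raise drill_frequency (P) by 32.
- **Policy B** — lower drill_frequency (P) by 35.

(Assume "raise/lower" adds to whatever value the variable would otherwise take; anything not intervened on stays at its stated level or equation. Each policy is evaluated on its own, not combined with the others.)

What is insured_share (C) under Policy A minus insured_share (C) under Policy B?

1206

Policy A (P + 32):
  P = 120 + 32 = 152
  Q = 135
  U = 65 − 4·152 + 3·135 = -138
  C = 295 − 6·152 + 2·135 − 6·(-138) = 481
Policy B (P − 35):
  P = 120 − 35 = 85
  Q = 135
  U = 65 − 4·85 + 3·135 = 130
  C = 295 − 6·85 + 2·135 − 6·130 = -725
C: 481 − (-725) = 1206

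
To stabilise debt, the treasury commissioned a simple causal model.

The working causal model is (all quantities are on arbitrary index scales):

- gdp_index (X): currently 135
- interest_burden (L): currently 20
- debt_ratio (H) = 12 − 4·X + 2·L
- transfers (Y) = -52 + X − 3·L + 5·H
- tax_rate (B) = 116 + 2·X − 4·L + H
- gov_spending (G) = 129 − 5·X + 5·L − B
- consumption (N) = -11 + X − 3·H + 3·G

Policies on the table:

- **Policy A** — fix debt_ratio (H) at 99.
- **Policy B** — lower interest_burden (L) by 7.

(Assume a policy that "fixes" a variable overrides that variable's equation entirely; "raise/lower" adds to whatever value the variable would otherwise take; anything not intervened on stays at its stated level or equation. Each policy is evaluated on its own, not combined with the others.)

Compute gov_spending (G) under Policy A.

-851

Policy A (H := 99):
  X = 135
  L = 20
  H = 99
  B = 116 + 2·135 − 4·20 + 99 = 405
  G = 129 − 5·135 + 5·20 − 405 = -851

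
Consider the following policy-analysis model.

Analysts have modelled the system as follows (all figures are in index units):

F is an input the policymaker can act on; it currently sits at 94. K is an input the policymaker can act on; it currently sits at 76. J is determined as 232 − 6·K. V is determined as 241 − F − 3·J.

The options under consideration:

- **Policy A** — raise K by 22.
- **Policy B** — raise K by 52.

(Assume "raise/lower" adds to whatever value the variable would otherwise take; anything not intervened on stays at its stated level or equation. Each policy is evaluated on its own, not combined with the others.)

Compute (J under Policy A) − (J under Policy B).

Policy A (K + 22):
  K = 76 + 22 = 98
  J = 232 − 6·98 = -356
Policy B (K + 52):
  K = 76 + 52 = 128
  J = 232 − 6·128 = -536
J: -356 − (-536) = 180

180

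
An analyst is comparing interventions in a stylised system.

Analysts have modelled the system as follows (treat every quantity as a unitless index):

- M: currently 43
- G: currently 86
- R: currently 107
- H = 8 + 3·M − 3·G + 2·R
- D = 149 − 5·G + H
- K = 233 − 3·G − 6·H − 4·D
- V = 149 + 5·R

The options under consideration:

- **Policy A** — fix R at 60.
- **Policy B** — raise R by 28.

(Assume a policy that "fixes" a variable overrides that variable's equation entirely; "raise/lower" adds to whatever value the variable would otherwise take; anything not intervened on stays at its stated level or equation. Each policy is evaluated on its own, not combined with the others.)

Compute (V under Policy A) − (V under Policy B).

-375

Policy A (R := 60):
  R = 60
  V = 149 + 5·60 = 449
Policy B (R + 28):
  R = 107 + 28 = 135
  V = 149 + 5·135 = 824
V: 449 − 824 = -375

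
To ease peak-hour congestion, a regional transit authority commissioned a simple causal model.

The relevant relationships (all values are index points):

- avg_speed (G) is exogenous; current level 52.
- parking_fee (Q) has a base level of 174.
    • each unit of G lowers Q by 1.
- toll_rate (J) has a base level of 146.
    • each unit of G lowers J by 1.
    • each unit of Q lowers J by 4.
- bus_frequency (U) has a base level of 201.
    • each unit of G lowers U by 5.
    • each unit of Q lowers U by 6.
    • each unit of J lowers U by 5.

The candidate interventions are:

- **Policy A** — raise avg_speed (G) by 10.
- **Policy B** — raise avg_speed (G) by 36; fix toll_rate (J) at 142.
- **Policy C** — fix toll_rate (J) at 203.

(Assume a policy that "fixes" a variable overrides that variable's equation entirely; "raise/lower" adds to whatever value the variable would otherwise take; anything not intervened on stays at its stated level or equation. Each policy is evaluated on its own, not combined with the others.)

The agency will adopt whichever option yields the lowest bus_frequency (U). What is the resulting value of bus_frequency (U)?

-1806

Policy A (G + 10):
  G = 52 + 10 = 62
  Q = 174 − 62 = 112
  J = 146 − 62 − 4·112 = -364
  U = 201 − 5·62 − 6·112 − 5·(-364) = 1039
Policy B (G + 36, J := 142):
  G = 52 + 36 = 88
  Q = 174 − 88 = 86
  J = 142
  U = 201 − 5·88 − 6·86 − 5·142 = -1465
Policy C (J := 203):
  G = 52
  Q = 174 − 52 = 122
  J = 203
  U = 201 − 5·52 − 6·122 − 5·203 = -1806
Comparing — Policy A: U=1039, Policy B: U=-1465, Policy C: U=-1806. Lowest is -1806 (Policy C).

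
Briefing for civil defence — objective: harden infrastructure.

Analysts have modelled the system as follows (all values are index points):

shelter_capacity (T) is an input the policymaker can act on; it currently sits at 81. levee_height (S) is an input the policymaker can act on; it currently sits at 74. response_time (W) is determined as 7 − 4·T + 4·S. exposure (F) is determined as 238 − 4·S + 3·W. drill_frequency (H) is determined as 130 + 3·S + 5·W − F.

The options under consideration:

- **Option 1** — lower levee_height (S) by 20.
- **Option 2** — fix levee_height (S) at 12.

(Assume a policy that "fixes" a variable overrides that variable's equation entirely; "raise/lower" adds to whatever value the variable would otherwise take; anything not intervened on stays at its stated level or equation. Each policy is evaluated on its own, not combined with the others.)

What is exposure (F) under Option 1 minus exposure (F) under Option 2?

Option 1 (S − 20):
  T = 81
  S = 74 − 20 = 54
  W = 7 − 4·81 + 4·54 = -101
  F = 238 − 4·54 + 3·(-101) = -281
Option 2 (S := 12):
  T = 81
  S = 12
  W = 7 − 4·81 + 4·12 = -269
  F = 238 − 4·12 + 3·(-269) = -617
F: -281 − (-617) = 336

336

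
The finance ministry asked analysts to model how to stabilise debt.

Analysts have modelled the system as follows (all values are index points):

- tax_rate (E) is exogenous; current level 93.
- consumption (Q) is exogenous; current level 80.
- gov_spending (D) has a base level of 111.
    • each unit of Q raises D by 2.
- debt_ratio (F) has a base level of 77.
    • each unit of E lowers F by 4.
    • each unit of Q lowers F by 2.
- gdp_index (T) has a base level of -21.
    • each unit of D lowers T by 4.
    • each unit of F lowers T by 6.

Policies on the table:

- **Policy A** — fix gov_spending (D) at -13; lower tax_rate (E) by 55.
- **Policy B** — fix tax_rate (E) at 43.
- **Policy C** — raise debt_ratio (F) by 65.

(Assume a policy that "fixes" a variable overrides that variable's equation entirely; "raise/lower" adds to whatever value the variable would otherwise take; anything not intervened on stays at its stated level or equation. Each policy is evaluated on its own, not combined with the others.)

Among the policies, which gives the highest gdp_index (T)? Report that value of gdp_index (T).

Policy A (D := -13, E − 55):
  E = 93 − 55 = 38
  Q = 80
  D = -13
  F = 77 − 4·38 − 2·80 = -235
  T = -21 − 4·(-13) − 6·(-235) = 1441
Policy B (E := 43):
  E = 43
  Q = 80
  D = 111 + 2·80 = 271
  F = 77 − 4·43 − 2·80 = -255
  T = -21 − 4·271 − 6·(-255) = 425
Policy C (F + 65):
  E = 93
  Q = 80
  D = 111 + 2·80 = 271
  F = 77 − 4·93 − 2·80 (+65 from intervention) = -390
  T = -21 − 4·271 − 6·(-390) = 1235
Comparing — Policy A: T=1441, Policy B: T=425, Policy C: T=1235. Highest is 1441 (Policy A).

1441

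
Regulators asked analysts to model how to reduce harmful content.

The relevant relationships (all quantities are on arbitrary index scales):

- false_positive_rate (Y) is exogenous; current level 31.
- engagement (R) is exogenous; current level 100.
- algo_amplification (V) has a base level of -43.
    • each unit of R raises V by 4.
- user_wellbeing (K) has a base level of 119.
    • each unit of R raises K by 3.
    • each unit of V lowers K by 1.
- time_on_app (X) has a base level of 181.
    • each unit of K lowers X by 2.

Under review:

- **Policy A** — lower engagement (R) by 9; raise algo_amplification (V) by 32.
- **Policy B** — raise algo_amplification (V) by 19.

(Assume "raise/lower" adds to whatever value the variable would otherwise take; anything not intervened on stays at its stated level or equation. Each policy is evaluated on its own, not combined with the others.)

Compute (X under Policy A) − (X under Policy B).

8

Policy A (R − 9, V + 32):
  R = 100 − 9 = 91
  V = -43 + 4·91 (+32 from intervention) = 353
  K = 119 + 3·91 − 353 = 39
  X = 181 − 2·39 = 103
Policy B (V + 19):
  R = 100
  V = -43 + 4·100 (+19 from intervention) = 376
  K = 119 + 3·100 − 376 = 43
  X = 181 − 2·43 = 95
X: 103 − 95 = 8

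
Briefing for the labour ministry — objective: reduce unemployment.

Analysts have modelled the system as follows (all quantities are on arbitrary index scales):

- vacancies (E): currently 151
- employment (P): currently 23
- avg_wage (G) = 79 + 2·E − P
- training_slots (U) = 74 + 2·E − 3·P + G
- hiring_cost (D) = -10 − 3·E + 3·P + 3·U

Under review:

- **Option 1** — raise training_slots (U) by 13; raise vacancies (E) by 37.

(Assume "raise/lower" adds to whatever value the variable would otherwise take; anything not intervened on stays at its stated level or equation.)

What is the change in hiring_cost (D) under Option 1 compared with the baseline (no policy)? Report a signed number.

372

Baseline:
  E = 151
  P = 23
  G = 79 + 2·151 − 23 = 358
  U = 74 + 2·151 − 3·23 + 358 = 665
  D = -10 − 3·151 + 3·23 + 3·665 = 1601
Option 1 (U + 13, E + 37):
  E = 151 + 37 = 188
  P = 23
  G = 79 + 2·188 − 23 = 432
  U = 74 + 2·188 − 3·23 + 432 (+13 from intervention) = 826
  D = -10 − 3·188 + 3·23 + 3·826 = 1973
Change in D: 1973 − 1601 = 372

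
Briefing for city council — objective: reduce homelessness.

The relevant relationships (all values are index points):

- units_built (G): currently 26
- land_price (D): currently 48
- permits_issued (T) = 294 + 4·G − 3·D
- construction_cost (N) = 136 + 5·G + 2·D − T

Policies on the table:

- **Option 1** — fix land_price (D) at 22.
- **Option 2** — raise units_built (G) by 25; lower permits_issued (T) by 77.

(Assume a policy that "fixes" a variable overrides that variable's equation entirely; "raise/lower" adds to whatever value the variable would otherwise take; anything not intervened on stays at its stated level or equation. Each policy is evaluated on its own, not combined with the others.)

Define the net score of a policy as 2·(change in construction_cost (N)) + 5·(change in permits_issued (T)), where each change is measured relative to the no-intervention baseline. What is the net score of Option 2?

Baseline:
  G = 26
  D = 48
  T = 294 + 4·26 − 3·48 = 254
  N = 136 + 5·26 + 2·48 − 254 = 108
Option 2 (G + 25, T − 77):
  G = 26 + 25 = 51
  D = 48
  T = 294 + 4·51 − 3·48 (−77 from intervention) = 277
  N = 136 + 5·51 + 2·48 − 277 = 210
ΔN = 210 − 108 = 102; ΔT = 277 − 254 = 23
Score = 2·102 + 5·23 = 319

319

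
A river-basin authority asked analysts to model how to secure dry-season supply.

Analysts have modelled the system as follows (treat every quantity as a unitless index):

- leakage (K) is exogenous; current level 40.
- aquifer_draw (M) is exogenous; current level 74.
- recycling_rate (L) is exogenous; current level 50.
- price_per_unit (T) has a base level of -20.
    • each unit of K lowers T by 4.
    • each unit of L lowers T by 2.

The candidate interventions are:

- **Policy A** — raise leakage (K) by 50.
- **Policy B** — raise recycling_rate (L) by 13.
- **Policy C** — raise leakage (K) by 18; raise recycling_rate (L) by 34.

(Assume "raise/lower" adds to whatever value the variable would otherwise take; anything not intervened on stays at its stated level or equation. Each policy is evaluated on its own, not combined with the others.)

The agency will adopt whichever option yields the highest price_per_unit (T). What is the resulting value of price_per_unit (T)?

-306

Policy A (K + 50):
  K = 40 + 50 = 90
  L = 50
  T = -20 − 4·90 − 2·50 = -480
Policy B (L + 13):
  K = 40
  L = 50 + 13 = 63
  T = -20 − 4·40 − 2·63 = -306
Policy C (K + 18, L + 34):
  K = 40 + 18 = 58
  L = 50 + 34 = 84
  T = -20 − 4·58 − 2·84 = -420
Comparing — Policy A: T=-480, Policy B: T=-306, Policy C: T=-420. Highest is -306 (Policy B).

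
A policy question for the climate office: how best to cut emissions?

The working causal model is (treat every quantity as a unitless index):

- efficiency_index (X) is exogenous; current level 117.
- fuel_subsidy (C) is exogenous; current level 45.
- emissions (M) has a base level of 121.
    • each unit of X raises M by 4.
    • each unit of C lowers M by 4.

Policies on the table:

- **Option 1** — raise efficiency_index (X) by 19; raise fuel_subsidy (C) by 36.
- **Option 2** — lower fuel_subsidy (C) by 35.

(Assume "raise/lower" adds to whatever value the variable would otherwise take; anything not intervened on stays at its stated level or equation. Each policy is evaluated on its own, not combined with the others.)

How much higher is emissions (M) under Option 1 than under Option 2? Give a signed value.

-208

Option 1 (X + 19, C + 36):
  X = 117 + 19 = 136
  C = 45 + 36 = 81
  M = 121 + 4·136 − 4·81 = 341
Option 2 (C − 35):
  X = 117
  C = 45 − 35 = 10
  M = 121 + 4·117 − 4·10 = 549
M: 341 − 549 = -208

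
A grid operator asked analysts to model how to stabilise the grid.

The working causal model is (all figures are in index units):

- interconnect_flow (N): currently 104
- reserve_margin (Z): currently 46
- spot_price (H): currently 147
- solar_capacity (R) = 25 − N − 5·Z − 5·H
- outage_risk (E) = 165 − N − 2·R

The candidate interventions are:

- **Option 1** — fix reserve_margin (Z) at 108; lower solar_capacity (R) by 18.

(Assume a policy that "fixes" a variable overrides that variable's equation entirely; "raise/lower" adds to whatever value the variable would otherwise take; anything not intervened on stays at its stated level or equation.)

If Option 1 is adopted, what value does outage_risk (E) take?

2805

Option 1 (Z := 108, R − 18):
  N = 104
  Z = 108
  H = 147
  R = 25 − 104 − 5·108 − 5·147 (−18 from intervention) = -1372
  E = 165 − 104 − 2·(-1372) = 2805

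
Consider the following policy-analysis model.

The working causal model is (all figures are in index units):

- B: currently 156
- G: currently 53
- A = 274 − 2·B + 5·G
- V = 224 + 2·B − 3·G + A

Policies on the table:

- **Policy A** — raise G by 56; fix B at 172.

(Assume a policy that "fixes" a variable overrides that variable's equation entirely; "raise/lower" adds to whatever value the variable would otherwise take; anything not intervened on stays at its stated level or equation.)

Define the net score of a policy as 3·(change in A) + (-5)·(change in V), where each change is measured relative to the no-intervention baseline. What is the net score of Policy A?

Baseline:
  B = 156
  G = 53
  A = 274 − 2·156 + 5·53 = 227
  V = 224 + 2·156 − 3·53 + 227 = 604
Policy A (G + 56, B := 172):
  B = 172
  G = 53 + 56 = 109
  A = 274 − 2·172 + 5·109 = 475
  V = 224 + 2·172 − 3·109 + 475 = 716
ΔA = 475 − 227 = 248; ΔV = 716 − 604 = 112
Score = 3·248 + (-5)·112 = 184

184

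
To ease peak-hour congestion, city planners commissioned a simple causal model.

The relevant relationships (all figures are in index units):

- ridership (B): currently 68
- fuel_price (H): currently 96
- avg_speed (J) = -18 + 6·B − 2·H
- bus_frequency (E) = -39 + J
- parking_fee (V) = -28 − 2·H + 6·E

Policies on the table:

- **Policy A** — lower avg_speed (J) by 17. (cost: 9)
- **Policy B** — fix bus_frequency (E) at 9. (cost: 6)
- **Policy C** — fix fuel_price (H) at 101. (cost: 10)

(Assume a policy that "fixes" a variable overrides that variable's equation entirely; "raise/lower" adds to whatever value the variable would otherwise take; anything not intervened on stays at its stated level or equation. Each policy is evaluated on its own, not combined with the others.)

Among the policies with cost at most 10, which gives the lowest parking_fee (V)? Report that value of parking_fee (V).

-166

Policy A (J − 17):
  B = 68
  H = 96
  J = -18 + 6·68 − 2·96 (−17 from intervention) = 181
  E = -39 + 181 = 142
  V = -28 − 2·96 + 6·142 = 632
Policy B (E := 9):
  B = 68
  H = 96
  J = -18 + 6·68 − 2·96 = 198
  E = 9
  V = -28 − 2·96 + 6·9 = -166
Policy C (H := 101):
  B = 68
  H = 101
  J = -18 + 6·68 − 2·101 = 188
  E = -39 + 188 = 149
  V = -28 − 2·101 + 6·149 = 664
Comparing — Policy A: V=632, Policy B: V=-166, Policy C: V=664. Lowest is -166 (Policy B).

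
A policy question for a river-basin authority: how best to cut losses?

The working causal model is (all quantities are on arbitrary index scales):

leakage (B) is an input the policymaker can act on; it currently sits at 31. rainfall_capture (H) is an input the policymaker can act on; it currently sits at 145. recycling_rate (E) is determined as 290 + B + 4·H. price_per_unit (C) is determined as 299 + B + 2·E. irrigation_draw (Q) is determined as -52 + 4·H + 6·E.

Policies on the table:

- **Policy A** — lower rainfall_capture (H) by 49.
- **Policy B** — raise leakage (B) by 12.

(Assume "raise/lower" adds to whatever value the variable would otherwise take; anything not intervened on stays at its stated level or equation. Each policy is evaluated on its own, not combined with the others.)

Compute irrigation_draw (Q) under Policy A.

Policy A (H − 49):
  B = 31
  H = 145 − 49 = 96
  E = 290 + 31 + 4·96 = 705
  Q = -52 + 4·96 + 6·705 = 4562

4562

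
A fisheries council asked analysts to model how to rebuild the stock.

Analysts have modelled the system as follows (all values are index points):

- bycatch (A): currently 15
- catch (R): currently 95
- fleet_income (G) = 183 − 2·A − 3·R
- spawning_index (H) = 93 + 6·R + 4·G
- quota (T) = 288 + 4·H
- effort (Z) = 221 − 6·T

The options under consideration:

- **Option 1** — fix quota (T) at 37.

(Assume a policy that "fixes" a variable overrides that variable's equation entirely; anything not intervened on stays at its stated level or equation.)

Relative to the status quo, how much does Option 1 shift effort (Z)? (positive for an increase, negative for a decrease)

Baseline:
  A = 15
  R = 95
  G = 183 − 2·15 − 3·95 = -132
  H = 93 + 6·95 + 4·(-132) = 135
  T = 288 + 4·135 = 828
  Z = 221 − 6·828 = -4747
Option 1 (T := 37):
  A = 15
  R = 95
  G = 183 − 2·15 − 3·95 = -132
  H = 93 + 6·95 + 4·(-132) = 135
  T = 37
  Z = 221 − 6·37 = -1
Change in Z: -1 − (-4747) = 4746

4746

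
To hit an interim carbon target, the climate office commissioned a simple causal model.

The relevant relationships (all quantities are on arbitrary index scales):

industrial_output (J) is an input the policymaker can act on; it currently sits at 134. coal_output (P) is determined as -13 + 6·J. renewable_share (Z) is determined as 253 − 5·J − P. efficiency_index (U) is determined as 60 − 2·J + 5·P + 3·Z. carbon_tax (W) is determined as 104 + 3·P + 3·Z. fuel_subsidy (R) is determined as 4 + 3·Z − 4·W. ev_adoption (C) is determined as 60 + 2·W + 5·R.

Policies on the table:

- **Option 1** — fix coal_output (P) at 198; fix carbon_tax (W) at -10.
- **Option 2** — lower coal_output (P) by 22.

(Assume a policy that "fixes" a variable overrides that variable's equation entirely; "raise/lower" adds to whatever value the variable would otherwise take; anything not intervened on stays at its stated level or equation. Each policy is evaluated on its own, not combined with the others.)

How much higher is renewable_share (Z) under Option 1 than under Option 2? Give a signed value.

571

Option 1 (P := 198, W := -10):
  J = 134
  P = 198
  Z = 253 − 5·134 − 198 = -615
Option 2 (P − 22):
  J = 134
  P = -13 + 6·134 (−22 from intervention) = 769
  Z = 253 − 5·134 − 769 = -1186
Z: -615 − (-1186) = 571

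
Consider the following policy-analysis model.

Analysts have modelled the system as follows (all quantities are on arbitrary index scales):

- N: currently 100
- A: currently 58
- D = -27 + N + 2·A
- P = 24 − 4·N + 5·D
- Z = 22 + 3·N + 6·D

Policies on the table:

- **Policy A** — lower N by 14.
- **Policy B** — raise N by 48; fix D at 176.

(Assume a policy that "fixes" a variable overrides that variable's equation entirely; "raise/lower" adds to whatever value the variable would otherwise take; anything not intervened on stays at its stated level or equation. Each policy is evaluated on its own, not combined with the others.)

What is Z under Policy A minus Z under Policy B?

Policy A (N − 14):
  N = 100 − 14 = 86
  A = 58
  D = -27 + 86 + 2·58 = 175
  Z = 22 + 3·86 + 6·175 = 1330
Policy B (N + 48, D := 176):
  N = 100 + 48 = 148
  A = 58
  D = 176
  Z = 22 + 3·148 + 6·176 = 1522
Z: 1330 − 1522 = -192

-192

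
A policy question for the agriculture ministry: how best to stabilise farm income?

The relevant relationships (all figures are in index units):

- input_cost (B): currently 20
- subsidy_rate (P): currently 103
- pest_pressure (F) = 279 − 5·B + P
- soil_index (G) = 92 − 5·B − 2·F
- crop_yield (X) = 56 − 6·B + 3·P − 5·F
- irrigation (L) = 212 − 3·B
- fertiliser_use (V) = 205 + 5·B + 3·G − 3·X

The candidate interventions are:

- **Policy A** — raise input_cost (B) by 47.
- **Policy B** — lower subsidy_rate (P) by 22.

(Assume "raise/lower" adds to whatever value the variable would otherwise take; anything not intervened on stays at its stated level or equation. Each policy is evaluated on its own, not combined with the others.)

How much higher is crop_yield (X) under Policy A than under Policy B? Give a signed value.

Policy A (B + 47):
  B = 20 + 47 = 67
  P = 103
  F = 279 − 5·67 + 103 = 47
  X = 56 − 6·67 + 3·103 − 5·47 = -272
Policy B (P − 22):
  B = 20
  P = 103 − 22 = 81
  F = 279 − 5·20 + 81 = 260
  X = 56 − 6·20 + 3·81 − 5·260 = -1121
X: -272 − (-1121) = 849

849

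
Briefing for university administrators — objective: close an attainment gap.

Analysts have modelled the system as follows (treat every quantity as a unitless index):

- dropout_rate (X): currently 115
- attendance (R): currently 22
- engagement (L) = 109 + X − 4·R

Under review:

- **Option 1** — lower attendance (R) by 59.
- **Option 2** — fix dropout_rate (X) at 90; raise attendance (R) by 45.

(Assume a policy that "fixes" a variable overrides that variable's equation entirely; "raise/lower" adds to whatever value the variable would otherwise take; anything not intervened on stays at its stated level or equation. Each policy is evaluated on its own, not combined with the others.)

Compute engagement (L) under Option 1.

372

Option 1 (R − 59):
  X = 115
  R = 22 − 59 = -37
  L = 109 + 115 − 4·(-37) = 372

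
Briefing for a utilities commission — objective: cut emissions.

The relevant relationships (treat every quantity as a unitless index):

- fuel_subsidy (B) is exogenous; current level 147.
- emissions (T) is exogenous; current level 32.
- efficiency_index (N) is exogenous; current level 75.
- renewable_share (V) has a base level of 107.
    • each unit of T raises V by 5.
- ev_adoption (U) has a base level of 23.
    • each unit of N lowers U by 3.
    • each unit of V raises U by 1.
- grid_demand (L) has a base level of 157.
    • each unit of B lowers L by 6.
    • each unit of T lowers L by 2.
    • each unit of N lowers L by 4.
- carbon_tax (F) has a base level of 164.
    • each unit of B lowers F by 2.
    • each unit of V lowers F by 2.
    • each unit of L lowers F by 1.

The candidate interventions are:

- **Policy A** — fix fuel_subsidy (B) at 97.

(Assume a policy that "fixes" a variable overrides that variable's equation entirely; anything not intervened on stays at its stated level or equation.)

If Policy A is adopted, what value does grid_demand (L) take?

Policy A (B := 97):
  B = 97
  T = 32
  N = 75
  L = 157 − 6·97 − 2·32 − 4·75 = -789

-789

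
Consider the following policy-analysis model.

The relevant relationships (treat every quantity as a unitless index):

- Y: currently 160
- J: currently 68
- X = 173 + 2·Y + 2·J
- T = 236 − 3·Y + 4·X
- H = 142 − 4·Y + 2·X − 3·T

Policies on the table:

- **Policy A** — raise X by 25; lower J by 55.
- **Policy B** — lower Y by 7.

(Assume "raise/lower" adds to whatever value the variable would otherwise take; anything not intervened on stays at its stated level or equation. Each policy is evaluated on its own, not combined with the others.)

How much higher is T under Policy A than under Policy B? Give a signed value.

-305

Policy A (X + 25, J − 55):
  Y = 160
  J = 68 − 55 = 13
  X = 173 + 2·160 + 2·13 (+25 from intervention) = 544
  T = 236 − 3·160 + 4·544 = 1932
Policy B (Y − 7):
  Y = 160 − 7 = 153
  J = 68
  X = 173 + 2·153 + 2·68 = 615
  T = 236 − 3·153 + 4·615 = 2237
T: 1932 − 2237 = -305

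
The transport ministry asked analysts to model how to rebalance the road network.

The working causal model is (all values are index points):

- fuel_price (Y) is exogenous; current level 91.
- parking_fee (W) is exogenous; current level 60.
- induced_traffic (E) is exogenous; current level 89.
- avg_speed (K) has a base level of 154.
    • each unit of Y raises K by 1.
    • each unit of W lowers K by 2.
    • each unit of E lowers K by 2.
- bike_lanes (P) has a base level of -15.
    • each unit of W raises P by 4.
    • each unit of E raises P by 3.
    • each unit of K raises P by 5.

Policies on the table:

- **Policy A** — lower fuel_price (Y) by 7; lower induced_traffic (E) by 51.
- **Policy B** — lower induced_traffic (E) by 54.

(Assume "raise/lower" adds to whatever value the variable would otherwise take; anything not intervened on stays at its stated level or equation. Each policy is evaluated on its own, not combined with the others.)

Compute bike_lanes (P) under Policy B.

Policy B (E − 54):
  Y = 91
  W = 60
  E = 89 − 54 = 35
  K = 154 + 91 − 2·60 − 2·35 = 55
  P = -15 + 4·60 + 3·35 + 5·55 = 605

605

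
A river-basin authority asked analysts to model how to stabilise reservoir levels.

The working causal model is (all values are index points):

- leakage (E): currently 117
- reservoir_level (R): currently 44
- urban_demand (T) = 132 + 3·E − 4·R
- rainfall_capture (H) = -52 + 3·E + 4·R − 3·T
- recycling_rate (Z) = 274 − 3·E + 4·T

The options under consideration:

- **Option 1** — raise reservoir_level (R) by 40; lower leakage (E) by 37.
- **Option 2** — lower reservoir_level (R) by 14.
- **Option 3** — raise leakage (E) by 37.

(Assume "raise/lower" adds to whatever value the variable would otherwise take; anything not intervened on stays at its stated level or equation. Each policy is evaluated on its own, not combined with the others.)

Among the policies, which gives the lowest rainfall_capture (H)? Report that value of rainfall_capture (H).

-670

Option 1 (R + 40, E − 37):
  E = 117 − 37 = 80
  R = 44 + 40 = 84
  T = 132 + 3·80 − 4·84 = 36
  H = -52 + 3·80 + 4·84 − 3·36 = 416
Option 2 (R − 14):
  E = 117
  R = 44 − 14 = 30
  T = 132 + 3·117 − 4·30 = 363
  H = -52 + 3·117 + 4·30 − 3·363 = -670
Option 3 (E + 37):
  E = 117 + 37 = 154
  R = 44
  T = 132 + 3·154 − 4·44 = 418
  H = -52 + 3·154 + 4·44 − 3·418 = -668
Comparing — Option 1: H=416, Option 2: H=-670, Option 3: H=-668. Lowest is -670 (Option 2).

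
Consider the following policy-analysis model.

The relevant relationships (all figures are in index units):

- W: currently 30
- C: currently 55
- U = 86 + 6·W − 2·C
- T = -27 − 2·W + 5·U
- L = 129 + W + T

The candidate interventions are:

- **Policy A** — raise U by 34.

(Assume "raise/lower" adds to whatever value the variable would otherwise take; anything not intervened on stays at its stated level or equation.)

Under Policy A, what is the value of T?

863

Policy A (U + 34):
  W = 30
  C = 55
  U = 86 + 6·30 − 2·55 (+34 from intervention) = 190
  T = -27 − 2·30 + 5·190 = 863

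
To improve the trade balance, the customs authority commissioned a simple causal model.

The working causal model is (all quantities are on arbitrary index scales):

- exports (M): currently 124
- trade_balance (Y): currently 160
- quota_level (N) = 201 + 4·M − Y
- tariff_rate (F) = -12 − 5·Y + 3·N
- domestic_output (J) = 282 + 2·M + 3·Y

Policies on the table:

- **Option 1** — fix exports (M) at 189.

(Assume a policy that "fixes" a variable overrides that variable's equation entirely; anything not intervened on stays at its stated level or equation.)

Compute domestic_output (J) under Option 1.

1140

Option 1 (M := 189):
  M = 189
  Y = 160
  J = 282 + 2·189 + 3·160 = 1140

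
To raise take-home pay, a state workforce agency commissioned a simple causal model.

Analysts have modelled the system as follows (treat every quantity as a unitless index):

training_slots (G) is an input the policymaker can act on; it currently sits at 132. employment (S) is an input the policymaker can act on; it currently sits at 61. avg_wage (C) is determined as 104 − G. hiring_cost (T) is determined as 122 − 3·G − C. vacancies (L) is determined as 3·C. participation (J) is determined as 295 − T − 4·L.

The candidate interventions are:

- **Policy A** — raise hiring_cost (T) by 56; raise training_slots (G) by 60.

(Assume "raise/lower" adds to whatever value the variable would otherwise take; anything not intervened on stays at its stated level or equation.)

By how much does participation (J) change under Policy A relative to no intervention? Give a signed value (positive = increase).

Baseline:
  G = 132
  C = 104 − 132 = -28
  T = 122 − 3·132 − (-28) = -246
  L = 0 + 3·(-28) = -84
  J = 295 − (-246) − 4·(-84) = 877
Policy A (T + 56, G + 60):
  G = 132 + 60 = 192
  C = 104 − 192 = -88
  T = 122 − 3·192 − (-88) (+56 from intervention) = -310
  L = 0 + 3·(-88) = -264
  J = 295 − (-310) − 4·(-264) = 1661
Change in J: 1661 − 877 = 784

784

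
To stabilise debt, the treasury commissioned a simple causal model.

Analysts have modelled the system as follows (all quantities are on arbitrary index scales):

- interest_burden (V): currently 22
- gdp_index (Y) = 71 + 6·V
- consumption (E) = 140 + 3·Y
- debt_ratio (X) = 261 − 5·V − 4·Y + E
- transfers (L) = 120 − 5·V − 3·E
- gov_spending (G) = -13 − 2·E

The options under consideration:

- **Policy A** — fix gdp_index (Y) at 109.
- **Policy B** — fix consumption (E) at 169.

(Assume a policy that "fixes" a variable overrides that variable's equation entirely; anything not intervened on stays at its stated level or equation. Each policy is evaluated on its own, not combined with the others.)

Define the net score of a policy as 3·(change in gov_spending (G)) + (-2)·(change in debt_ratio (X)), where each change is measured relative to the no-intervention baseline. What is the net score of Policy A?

1504

Baseline:
  V = 22
  Y = 71 + 6·22 = 203
  E = 140 + 3·203 = 749
  X = 261 − 5·22 − 4·203 + 749 = 88
  G = -13 − 2·749 = -1511
Policy A (Y := 109):
  V = 22
  Y = 109
  E = 140 + 3·109 = 467
  X = 261 − 5·22 − 4·109 + 467 = 182
  G = -13 − 2·467 = -947
ΔG = -947 − (-1511) = 564; ΔX = 182 − 88 = 94
Score = 3·564 + (-2)·94 = 1504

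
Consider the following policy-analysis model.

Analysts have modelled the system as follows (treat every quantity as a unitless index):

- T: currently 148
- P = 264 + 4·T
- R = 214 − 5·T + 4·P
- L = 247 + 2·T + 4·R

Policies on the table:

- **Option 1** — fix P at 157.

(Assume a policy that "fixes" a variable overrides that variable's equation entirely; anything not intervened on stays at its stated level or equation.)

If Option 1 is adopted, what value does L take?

951

Option 1 (P := 157):
  T = 148
  P = 157
  R = 214 − 5·148 + 4·157 = 102
  L = 247 + 2·148 + 4·102 = 951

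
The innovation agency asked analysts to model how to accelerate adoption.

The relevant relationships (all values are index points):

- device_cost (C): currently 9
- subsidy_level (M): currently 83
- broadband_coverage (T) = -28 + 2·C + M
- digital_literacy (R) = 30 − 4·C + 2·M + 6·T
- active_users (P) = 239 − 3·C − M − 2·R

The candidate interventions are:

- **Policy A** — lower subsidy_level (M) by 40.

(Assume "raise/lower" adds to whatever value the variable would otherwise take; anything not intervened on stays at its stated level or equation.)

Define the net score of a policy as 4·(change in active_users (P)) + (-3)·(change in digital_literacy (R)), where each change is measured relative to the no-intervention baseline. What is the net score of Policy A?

Baseline:
  C = 9
  M = 83
  T = -28 + 2·9 + 83 = 73
  R = 30 − 4·9 + 2·83 + 6·73 = 598
  P = 239 − 3·9 − 83 − 2·598 = -1067
Policy A (M − 40):
  C = 9
  M = 83 − 40 = 43
  T = -28 + 2·9 + 43 = 33
  R = 30 − 4·9 + 2·43 + 6·33 = 278
  P = 239 − 3·9 − 43 − 2·278 = -387
ΔP = -387 − (-1067) = 680; ΔR = 278 − 598 = -320
Score = 4·680 + (-3)·(-320) = 3680

3680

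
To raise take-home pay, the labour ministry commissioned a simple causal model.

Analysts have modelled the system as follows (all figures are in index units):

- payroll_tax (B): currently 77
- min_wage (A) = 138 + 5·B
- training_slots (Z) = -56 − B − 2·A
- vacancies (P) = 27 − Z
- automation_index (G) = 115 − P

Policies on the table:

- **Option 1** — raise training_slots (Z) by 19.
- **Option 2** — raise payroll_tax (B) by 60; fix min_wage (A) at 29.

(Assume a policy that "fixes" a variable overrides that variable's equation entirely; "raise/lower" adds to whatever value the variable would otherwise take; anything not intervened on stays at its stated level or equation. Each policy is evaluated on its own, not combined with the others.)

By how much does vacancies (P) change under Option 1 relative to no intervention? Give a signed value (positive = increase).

Baseline:
  B = 77
  A = 138 + 5·77 = 523
  Z = -56 − 77 − 2·523 = -1179
  P = 27 − (-1179) = 1206
Option 1 (Z + 19):
  B = 77
  A = 138 + 5·77 = 523
  Z = -56 − 77 − 2·523 (+19 from intervention) = -1160
  P = 27 − (-1160) = 1187
Change in P: 1187 − 1206 = -19

-19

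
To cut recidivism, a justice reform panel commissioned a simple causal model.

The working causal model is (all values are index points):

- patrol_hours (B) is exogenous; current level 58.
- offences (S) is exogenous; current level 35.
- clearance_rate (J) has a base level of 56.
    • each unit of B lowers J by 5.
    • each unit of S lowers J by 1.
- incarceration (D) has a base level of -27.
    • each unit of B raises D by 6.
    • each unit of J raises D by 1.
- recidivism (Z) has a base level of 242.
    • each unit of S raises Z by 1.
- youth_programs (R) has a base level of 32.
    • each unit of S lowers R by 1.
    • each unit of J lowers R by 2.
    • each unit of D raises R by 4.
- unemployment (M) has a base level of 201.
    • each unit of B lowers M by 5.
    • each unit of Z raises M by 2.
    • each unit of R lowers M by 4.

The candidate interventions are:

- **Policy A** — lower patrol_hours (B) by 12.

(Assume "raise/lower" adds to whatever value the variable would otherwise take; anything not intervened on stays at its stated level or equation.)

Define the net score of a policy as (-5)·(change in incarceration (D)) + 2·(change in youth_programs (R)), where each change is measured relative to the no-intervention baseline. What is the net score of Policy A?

-276

Baseline:
  B = 58
  S = 35
  J = 56 − 5·58 − 35 = -269
  D = -27 + 6·58 + (-269) = 52
  R = 32 − 35 − 2·(-269) + 4·52 = 743
Policy A (B − 12):
  B = 58 − 12 = 46
  S = 35
  J = 56 − 5·46 − 35 = -209
  D = -27 + 6·46 + (-209) = 40
  R = 32 − 35 − 2·(-209) + 4·40 = 575
ΔD = 40 − 52 = -12; ΔR = 575 − 743 = -168
Score = (-5)·(-12) + 2·(-168) = -276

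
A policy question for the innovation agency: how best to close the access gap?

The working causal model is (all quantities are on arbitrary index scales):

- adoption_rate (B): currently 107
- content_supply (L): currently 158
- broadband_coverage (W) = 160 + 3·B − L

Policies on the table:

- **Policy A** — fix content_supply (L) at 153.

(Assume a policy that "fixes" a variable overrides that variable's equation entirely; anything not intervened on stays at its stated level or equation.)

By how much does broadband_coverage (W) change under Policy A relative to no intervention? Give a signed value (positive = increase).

Baseline:
  B = 107
  L = 158
  W = 160 + 3·107 − 158 = 323
Policy A (L := 153):
  B = 107
  L = 153
  W = 160 + 3·107 − 153 = 328
Change in W: 328 − 323 = 5

5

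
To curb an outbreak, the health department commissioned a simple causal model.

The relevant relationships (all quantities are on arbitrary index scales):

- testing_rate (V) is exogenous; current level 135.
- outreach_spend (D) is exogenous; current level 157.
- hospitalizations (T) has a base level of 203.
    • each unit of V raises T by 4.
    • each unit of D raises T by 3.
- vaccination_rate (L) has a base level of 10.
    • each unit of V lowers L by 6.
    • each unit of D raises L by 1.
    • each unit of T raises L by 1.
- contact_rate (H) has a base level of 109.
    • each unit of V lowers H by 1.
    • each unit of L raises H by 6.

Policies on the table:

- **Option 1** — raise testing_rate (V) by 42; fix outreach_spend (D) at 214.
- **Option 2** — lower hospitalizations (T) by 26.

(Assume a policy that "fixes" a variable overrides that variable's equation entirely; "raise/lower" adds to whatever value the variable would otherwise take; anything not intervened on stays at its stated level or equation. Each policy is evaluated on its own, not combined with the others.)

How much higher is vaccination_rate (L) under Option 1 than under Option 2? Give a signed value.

170

Option 1 (V + 42, D := 214):
  V = 135 + 42 = 177
  D = 214
  T = 203 + 4·177 + 3·214 = 1553
  L = 10 − 6·177 + 214 + 1553 = 715
Option 2 (T − 26):
  V = 135
  D = 157
  T = 203 + 4·135 + 3·157 (−26 from intervention) = 1188
  L = 10 − 6·135 + 157 + 1188 = 545
L: 715 − 545 = 170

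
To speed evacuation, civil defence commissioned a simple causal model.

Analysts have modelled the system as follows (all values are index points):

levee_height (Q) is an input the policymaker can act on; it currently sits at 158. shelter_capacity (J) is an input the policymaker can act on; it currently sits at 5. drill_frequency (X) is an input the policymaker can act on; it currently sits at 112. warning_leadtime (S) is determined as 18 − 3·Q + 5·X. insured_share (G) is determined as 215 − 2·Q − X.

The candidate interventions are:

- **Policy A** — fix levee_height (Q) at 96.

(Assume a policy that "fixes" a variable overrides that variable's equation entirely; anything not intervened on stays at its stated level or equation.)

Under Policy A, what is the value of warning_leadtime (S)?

290

Policy A (Q := 96):
  Q = 96
  X = 112
  S = 18 − 3·96 + 5·112 = 290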